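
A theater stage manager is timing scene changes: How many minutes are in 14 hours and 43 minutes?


Hours: 14
Extra minutes: 43
Minutes per hour: 60
Hours to minutes: 14 x 60 = 840
Total: 840 + 43 = 883

883


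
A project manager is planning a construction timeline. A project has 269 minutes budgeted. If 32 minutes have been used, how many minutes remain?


Total budget: 269 minutes
Time used: 32 minutes
Remaining: 269 - 32 = 237 minutes
Percent used: 11.9%
Percent remaining: 88.1%

237


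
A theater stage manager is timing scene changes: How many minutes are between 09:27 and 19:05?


Start time: 09:27 = 567 minutes from midnight
End time: 19:05 = 1145 minutes from midnight
Difference: 1145 - 567 = 578 minutes
That is 9 hours and 38 minutes

578


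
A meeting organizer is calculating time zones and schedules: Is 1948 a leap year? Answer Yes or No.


Year: 1948
Divisible by 4? 1948 / 4 = 487.0 -> Yes
Divisible by 100? 1948 / 100 = 19.48 -> No
Divisible by 4 but not 100, so it IS a leap year

Yes


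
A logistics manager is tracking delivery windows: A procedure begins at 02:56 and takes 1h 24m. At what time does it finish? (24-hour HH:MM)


Start time: 02:56
Adding: 1 hours 24 minutes
Minutes: 56 + 24 = 80
Minute overflow: 80 >= 60, so carry 1 hour, minutes = 20
Hours: 2 + 1 + 1 = 4
Result: 04:20

04:20


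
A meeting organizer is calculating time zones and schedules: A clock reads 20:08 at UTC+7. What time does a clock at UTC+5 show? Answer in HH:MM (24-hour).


Local time: 20:08 at UTC+7 (offset 7h)
Target zone: UTC+5 (offset 5h)
Difference: 5 - (7) = -2 hours
Calculation: 20 + (-2) = 18
Result: 18:08

18:08


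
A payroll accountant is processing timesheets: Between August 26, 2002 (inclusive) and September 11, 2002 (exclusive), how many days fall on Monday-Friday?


Start: 2002-08-26 (Monday)
End (exclusive): 2002-09-11 (Wednesday)
Total calendar days: 16
Full weeks: 16 // 7 = 2 -> 10 weekdays
Remaining 2 days starting on Monday:
  Mon(w), Tue(w) -> 2 weekdays
Total business days: 10 + 2 = 12

12


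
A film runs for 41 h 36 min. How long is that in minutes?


Hours: 41
Minutes: 36
Convert hours to minutes: 41 x 60 = 2460
Add remaining minutes: 2460 + 36 = 2496

2496


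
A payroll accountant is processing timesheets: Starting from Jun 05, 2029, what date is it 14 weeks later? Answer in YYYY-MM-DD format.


Start: 2029-06-05
Weeks to add: 14
Convert to days: 14 x 7 = 98 days
Add 98 days to 2029-06-05
Result: 2029-09-11

2029-09-11


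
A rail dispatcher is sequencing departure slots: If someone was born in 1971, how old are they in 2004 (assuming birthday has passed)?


Birth year: 1971
Current year: 2004
Age = current year - birth year
Age = 2004 - 1971 = 33

33


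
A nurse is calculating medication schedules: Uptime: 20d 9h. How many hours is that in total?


Days: 20
Extra hours: 9
Hours per day: 24
Days to hours: 20 x 24 = 480
Total: 480 + 9 = 489

489


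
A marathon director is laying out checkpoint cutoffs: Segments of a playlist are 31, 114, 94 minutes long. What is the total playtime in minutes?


Durations: 31, 114, 94
Running sum: 31
+ 114 = 145
+ 94 = 239
Total duration: 239 minutes
That is 3 hours and 59 minutes

239


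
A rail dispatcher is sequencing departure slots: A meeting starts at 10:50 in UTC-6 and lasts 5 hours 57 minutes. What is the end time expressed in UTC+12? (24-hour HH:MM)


Start: 10:50 in UTC-6
Step 1 - add duration:
  minutes: 50 + 57 = 107 (carry 1h)
  hours: 10 + 5 + 1 = 16
  end in UTC-6: 16:47
Step 2 - convert UTC-6 -> UTC+12:
  offset difference: 12 - (-6) = 18 hours
  16 + (18) = 34 -> mod 24 = 10
Result: 10:47 in UTC+12

10:47


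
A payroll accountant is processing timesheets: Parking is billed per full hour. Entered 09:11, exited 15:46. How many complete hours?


Start: 09:11
End: 15:46
Hour difference: 15 - 9 = 6 hours
Minute difference: 46 - 11 = 35 minutes
Total minutes: 395
Complete hours: 395 / 60 = 6 (remainder 35)

6


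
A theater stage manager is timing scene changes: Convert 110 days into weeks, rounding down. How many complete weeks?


Total days: 110
Days per week: 7
Division: 110 / 7 = 15 remainder 5
Complete weeks: 15
Remaining days: 5

15


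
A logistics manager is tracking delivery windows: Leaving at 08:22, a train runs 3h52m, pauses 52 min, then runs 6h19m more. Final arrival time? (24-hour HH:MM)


Depart: 08:22
Leg 1: +232 min -> 12:14
Layover: +52 min -> 13:06
Leg 2: +379 min -> 19:25
Total travel: 663 minutes = 11h 3m
Arrival: 19:25

19:25


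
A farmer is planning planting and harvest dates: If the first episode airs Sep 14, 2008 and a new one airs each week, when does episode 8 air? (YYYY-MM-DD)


First occurrence: 2008-09-14 (occurrence 1)
Each occurrence is 7 days after the previous.
Occurrence 8 is 7 weeks after the first.
7 weeks = 49 days
2008-09-14 + 49 days = 2008-11-02

2008-11-02


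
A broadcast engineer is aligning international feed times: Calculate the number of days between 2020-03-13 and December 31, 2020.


Start: March 13, 2020
End: December 31, 2020
Days left in March: 18
April: 30
May: 31
June: 30
July: 31
... plus remaining months
Sum of remaining months: 275
Total: 18 + 275 = 293

293


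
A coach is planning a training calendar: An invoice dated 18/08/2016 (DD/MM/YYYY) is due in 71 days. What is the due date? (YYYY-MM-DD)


Start: 2016-08-18
Adding 71 days
Days remaining in August: 13
After August: 58 days still to add
September 2016: 30 days, 28 remaining
October 2016 has 31 days, need 28
Result: 2016-10-28

2016-10-28


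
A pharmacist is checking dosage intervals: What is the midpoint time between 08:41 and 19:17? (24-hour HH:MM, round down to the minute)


Start time: 08:41 = 521 minutes from midnight
End time: 19:17 = 1157 minutes from midnight
Sum: 521 + 1157 = 1678
Midpoint: 1678 / 2 = 839 minutes
Convert: 839 / 60 = 13 hours, 59 minutes
Result: 13:59

13:59


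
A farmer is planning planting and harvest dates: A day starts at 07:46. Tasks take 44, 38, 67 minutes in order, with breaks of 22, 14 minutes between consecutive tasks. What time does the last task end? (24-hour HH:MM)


Start: 07:46 = 466 min from midnight
  after task 1 (44 min): 08:30
  after break (22 min): 08:52
  after task 2 (38 min): 09:30
  after break (14 min): 09:44
  after task 3 (67 min): 10:51
Total elapsed: 185 minutes
End time: 10:51

10:51


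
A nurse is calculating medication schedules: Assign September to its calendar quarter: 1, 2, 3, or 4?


Month: September (month 9)
Q1: January-March (months 1-3)
Q2: April-June (months 4-6)
Q3: July-September (months 7-9)
Q4: October-December (months 10-12)
Month 9 falls in Q3

3


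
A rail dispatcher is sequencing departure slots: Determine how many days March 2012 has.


Month: March
Year: 2012
March is a 31-day month
Total: 31 days

31


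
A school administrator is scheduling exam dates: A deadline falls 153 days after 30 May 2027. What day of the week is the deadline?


Start: 2027-05-30 (Sunday)
Step 1 - find target date: add 153 days
  2027-05-30 + 153 days = 2027-10-30
Step 2 - day of week:
  153 mod 7 = 6
  Sunday + 6 days -> Saturday
Result: Saturday (2027-10-30)

Saturday


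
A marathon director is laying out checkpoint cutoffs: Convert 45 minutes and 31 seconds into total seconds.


Minutes: 45
Seconds: 31
Convert minutes to seconds: 45 x 60 = 2700
Add remaining seconds: 2700 + 31 = 2731

2731


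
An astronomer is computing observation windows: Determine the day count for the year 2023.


Year: 2023
Check leap year rules:
Divisible by 4? No
2023 is not a leap year
Days: 365

365


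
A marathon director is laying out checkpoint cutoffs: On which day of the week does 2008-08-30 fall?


Date: 2008-08-30
January 1, 2008 is a Tuesday
Day of year: 243
Offset from Jan 1: 242 days
242 mod 7 = 4
Result: Saturday

Saturday


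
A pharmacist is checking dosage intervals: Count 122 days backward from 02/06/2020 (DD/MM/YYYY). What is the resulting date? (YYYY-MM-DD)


Start: 2020-06-02
Subtracting 122 days
Days already passed in June: 2
After going back through June: 120 more days to subtract
May 2020: 31 days, 89 remaining
April 2020: 30 days, 59 remaining
March 2020: 31 days, 28 remaining
February 2020 has 29 days, need 28
Result: 2020-02-01

2020-02-01


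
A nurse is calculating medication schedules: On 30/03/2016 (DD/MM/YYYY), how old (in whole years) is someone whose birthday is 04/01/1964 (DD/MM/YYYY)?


Birth: 1964-01-04
Reference: 2016-03-30
Year difference: 2016 - 1964 = 52
Has birthday (01-04) occurred by 03-30? Yes
Age in full years: 52

52


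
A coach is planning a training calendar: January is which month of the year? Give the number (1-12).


Calendar month order:
1. January <--
2. February
January is month number 1

1


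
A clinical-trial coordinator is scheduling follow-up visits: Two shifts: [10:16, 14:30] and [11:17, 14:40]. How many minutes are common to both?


Interval A: [616, 870] minutes from midnight
Interval B: [677, 880] minutes from midnight
Overlap start = max(616, 677) = 677
Overlap end = min(870, 880) = 870
Overlap = 870 - 677 = 193 minutes

193


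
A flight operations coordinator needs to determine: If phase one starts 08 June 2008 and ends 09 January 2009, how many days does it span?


Start date: 2008-06-08
End date: 2009-01-09
Jun 2008: +23 days
Jul 2008: +31 days
Aug 2008: +31 days
... (5 more months)
Total: 215 days

215


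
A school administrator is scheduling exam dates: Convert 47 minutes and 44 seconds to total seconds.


Minutes: 47
Extra seconds: 44
Seconds per minute: 60
Minutes to seconds: 47 x 60 = 2820
Total: 2820 + 44 = 2864

2864


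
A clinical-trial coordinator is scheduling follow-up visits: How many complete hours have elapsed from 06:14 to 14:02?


Start: 06:14
End: 14:02
Hour difference: 14 - 6 = 8 hours
Minute difference: 2 - 14 = -12 minutes
Total minutes: 468
Complete hours: 468 / 60 = 7 (remainder 48)

7


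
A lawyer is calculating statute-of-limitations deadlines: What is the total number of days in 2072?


Year: 2072
Check leap year rules:
Divisible by 4? Yes
Divisible by 100? No
2072 is a leap year
Days: 366

366


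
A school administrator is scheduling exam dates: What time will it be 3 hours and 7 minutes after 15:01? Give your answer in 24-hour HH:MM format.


Start time: 15:01
Adding: 3 hours 7 minutes
Minutes: 1 + 7 = 8
Hours: 15 + 3 + 0 = 18
Result: 18:08

18:08


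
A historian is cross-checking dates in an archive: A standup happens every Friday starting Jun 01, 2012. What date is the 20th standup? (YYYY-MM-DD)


First occurrence: 2012-06-01 (occurrence 1)
Each occurrence is 7 days after the previous.
Occurrence 20 is 19 weeks after the first.
19 weeks = 133 days
2012-06-01 + 133 days = 2012-10-12

2012-10-12


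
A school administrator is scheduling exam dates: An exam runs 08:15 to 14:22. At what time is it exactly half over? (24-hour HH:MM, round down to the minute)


Start time: 08:15 = 495 minutes from midnight
End time: 14:22 = 862 minutes from midnight
Sum: 495 + 862 = 1357
Midpoint: 1357 / 2 = 678 minutes
Convert: 678 / 60 = 11 hours, 18 minutes
Result: 11:18

11:18


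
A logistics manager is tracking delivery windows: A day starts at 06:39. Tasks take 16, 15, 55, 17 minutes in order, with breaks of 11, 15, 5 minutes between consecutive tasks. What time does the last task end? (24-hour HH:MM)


Start: 06:39 = 399 min from midnight
  after task 1 (16 min): 06:55
  after break (11 min): 07:06
  after task 2 (15 min): 07:21
  after break (15 min): 07:36
  after task 3 (55 min): 08:31
  after break (5 min): 08:36
  after task 4 (17 min): 08:53
Total elapsed: 134 minutes
End time: 08:53

08:53


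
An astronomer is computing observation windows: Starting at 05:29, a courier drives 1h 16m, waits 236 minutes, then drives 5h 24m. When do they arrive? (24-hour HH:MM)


Depart: 05:29
Leg 1: +76 min -> 06:45
Layover: +236 min -> 10:41
Leg 2: +324 min -> 16:05
Total travel: 636 minutes = 10h 36m
Arrival: 16:05

16:05


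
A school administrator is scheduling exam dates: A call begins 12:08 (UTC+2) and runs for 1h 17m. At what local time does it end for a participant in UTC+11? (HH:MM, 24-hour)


Start: 12:08 in UTC+2
Step 1 - add duration:
  minutes: 8 + 17 = 25
  hours: 12 + 1 + 0 = 13
  end in UTC+2: 13:25
Step 2 - convert UTC+2 -> UTC+11:
  offset difference: 11 - (2) = 9 hours
  13 + (9) = 22 -> mod 24 = 22
Result: 22:25 in UTC+11

22:25


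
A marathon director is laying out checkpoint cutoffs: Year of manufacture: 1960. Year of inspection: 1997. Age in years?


Birth year: 1960
Current year: 1997
Age = current year - birth year
Age = 1997 - 1960 = 37

37


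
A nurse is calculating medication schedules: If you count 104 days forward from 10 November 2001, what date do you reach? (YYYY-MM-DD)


Start: 2001-11-10
Adding 104 days
Days remaining in November: 20
After November: 84 days still to add
December 2001: 31 days, 53 remaining
January 2002: 31 days, 22 remaining
February 2002 has 28 days, need 22
Result: 2002-02-22

2002-02-22


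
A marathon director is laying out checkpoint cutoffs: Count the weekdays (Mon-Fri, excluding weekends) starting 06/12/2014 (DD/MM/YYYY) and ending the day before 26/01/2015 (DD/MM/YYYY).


Start: 2014-12-06 (Saturday)
End (exclusive): 2015-01-26 (Monday)
Total calendar days: 51
Full weeks: 51 // 7 = 7 -> 35 weekdays
Remaining 2 days starting on Saturday:
  Sat(-), Sun(-) -> 0 weekdays
Total business days: 35 + 0 = 35

35


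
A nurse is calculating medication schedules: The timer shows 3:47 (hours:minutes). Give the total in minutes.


Hours: 3
Minutes: 47
Convert hours to minutes: 3 x 60 = 180
Add remaining minutes: 180 + 47 = 227

227


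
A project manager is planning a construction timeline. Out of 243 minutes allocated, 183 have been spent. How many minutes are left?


Total budget: 243 minutes
Time used: 183 minutes
Remaining: 243 - 183 = 60 minutes
Percent used: 75.3%
Percent remaining: 24.7%

60


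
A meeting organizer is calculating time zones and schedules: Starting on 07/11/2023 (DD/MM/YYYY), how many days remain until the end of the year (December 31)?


Start: November 07, 2023
End: December 31, 2023
Days left in November: 23
December: 31
Sum of remaining months: 31
Total: 23 + 31 = 54

54


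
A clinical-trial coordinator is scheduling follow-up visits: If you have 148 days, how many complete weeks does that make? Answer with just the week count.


Total days: 148
Days per week: 7
Division: 148 / 7 = 21 remainder 1
Complete weeks: 21
Remaining days: 1

21


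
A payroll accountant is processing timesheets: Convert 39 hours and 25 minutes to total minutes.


Hours: 39
Extra minutes: 25
Minutes per hour: 60
Hours to minutes: 39 x 60 = 2340
Total: 2340 + 25 = 2365

2365


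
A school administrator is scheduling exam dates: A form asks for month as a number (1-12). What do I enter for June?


Calendar month order:
5. May
6. June <--
7. July
June is month number 6

6


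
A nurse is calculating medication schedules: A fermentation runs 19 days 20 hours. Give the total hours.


Days: 19
Extra hours: 20
Hours per day: 24
Days to hours: 19 x 24 = 456
Total: 456 + 20 = 476

476


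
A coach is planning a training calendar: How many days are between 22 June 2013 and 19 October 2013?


Start date: 2013-06-22
End date: 2013-10-19
Jun 2013: +9 days
Jul 2013: +31 days
Aug 2013: +31 days
Sep 2013: +30 days
Oct 2013: +18 days
Total: 119 days

119


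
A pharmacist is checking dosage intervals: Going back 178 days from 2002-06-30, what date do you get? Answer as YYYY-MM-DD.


Start: 2002-06-30
Subtracting 178 days
Days already passed in June: 30
After going back through June: 148 more days to subtract
May 2002: 31 days, 117 remaining
April 2002: 30 days, 87 remaining
March 2002: 31 days, 56 remaining
February 2002: 28 days, 28 remaining
Result: 2002-01-03

2002-01-03


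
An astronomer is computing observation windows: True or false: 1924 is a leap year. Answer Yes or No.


Year: 1924
Divisible by 4? 1924 / 4 = 481.0 -> Yes
Divisible by 100? 1924 / 100 = 19.24 -> No
Divisible by 4 but not 100, so it IS a leap year

Yes


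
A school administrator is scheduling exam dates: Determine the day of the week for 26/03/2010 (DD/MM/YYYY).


Date: 2010-03-26
January 1, 2010 is a Friday
Day of year: 85
Offset from Jan 1: 84 days
84 mod 7 = 0
Result: Friday

Friday


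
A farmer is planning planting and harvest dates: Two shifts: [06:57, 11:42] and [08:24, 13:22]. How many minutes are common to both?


Interval A: [417, 702] minutes from midnight
Interval B: [504, 802] minutes from midnight
Overlap start = max(417, 504) = 504
Overlap end = min(702, 802) = 702
Overlap = 702 - 504 = 198 minutes

198


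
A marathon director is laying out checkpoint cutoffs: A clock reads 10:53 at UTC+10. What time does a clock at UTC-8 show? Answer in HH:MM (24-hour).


Local time: 10:53 at UTC+10 (offset 10h)
Target zone: UTC-8 (offset -8h)
Difference: -8 - (10) = -18 hours
Calculation: 10 + (-18) = -8
Wraparound: (-8) mod 24 = 16
Result: 16:53

16:53


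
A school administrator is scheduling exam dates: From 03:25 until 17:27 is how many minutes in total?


Start time: 03:25 = 205 minutes from midnight
End time: 17:27 = 1047 minutes from midnight
Difference: 1047 - 205 = 842 minutes
That is 14 hours and 2 minutes

842


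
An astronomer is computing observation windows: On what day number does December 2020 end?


Month: December
Year: 2020
December is a 31-day month
Total: 31 days

31


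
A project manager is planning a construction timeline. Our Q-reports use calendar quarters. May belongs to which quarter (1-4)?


Month: May (month 5)
Q1: January-March (months 1-3)
Q2: April-June (months 4-6)
Q3: July-September (months 7-9)
Q4: October-December (months 10-12)
Month 5 falls in Q2

2


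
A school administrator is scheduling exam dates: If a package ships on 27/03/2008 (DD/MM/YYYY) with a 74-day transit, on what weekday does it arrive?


Start: 2008-03-27 (Thursday)
Step 1 - find target date: add 74 days
  2008-03-27 + 74 days = 2008-06-09
Step 2 - day of week:
  74 mod 7 = 4
  Thursday + 4 days -> Monday
Result: Monday (2008-06-09)

Monday


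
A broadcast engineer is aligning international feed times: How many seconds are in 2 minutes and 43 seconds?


Minutes: 2
Extra seconds: 43
Seconds per minute: 60
Minutes to seconds: 2 x 60 = 120
Total: 120 + 43 = 163

163


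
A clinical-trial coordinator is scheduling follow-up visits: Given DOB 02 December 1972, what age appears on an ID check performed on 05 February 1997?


Birth: 1972-12-02
Reference: 1997-02-05
Year difference: 1997 - 1972 = 25
Has birthday (12-02) occurred by 02-05? No
Birthday not yet reached this year -> subtract 1
Age in full years: 24

24


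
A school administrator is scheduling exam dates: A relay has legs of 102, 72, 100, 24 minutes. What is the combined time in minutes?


Durations: 102, 72, 100, 24
Running sum: 102
+ 72 = 174
+ 100 = 274
+ 24 = 298
Total duration: 298 minutes
That is 4 hours and 58 minutes

298


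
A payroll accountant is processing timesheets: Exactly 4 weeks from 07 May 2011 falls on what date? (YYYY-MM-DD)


Start: 2011-05-07
Weeks to add: 4
Convert to days: 4 x 7 = 28 days
Add 28 days to 2011-05-07
Result: 2011-06-04

2011-06-04


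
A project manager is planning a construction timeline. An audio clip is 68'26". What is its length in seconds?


Minutes: 68
Seconds: 26
Convert minutes to seconds: 68 x 60 = 4080
Add remaining seconds: 4080 + 26 = 4106

4106


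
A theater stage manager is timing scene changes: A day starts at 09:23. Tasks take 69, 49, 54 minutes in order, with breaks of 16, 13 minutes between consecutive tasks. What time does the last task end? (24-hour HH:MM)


Start: 09:23 = 563 min from midnight
  after task 1 (69 min): 10:32
  after break (16 min): 10:48
  after task 2 (49 min): 11:37
  after break (13 min): 11:50
  after task 3 (54 min): 12:44
Total elapsed: 201 minutes
End time: 12:44

12:44


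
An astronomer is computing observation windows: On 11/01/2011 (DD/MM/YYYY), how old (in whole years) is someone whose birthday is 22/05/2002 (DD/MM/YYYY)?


Birth: 2002-05-22
Reference: 2011-01-11
Year difference: 2011 - 2002 = 9
Has birthday (05-22) occurred by 01-11? No
Birthday not yet reached this year -> subtract 1
Age in full years: 8

8


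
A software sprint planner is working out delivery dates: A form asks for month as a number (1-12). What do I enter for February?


Calendar month order:
1. January
2. February <--
3. March
February is month number 2

2


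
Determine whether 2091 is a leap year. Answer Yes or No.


Year: 2091
Divisible by 4? 2091 / 4 = 522.75 -> No
Not divisible by 4, so NOT a leap year

No


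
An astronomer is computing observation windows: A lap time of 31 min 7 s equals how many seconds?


Minutes: 31
Seconds: 7
Convert minutes to seconds: 31 x 60 = 1860
Add remaining seconds: 1860 + 7 = 1867

1867


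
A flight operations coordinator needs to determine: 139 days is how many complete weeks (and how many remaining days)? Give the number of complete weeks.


Total days: 139
Days per week: 7
Division: 139 / 7 = 19 remainder 6
Complete weeks: 19
Remaining days: 6

19


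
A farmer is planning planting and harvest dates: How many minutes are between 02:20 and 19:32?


Start time: 02:20 = 140 minutes from midnight
End time: 19:32 = 1172 minutes from midnight
Difference: 1172 - 140 = 1032 minutes
That is 17 hours and 12 minutes

1032


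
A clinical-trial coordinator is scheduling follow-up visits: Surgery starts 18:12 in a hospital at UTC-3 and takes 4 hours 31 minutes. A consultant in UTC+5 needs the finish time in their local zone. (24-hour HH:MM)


Start: 18:12 in UTC-3
Step 1 - add duration:
  minutes: 12 + 31 = 43
  hours: 18 + 4 + 0 = 22
  end in UTC-3: 22:43
Step 2 - convert UTC-3 -> UTC+5:
  offset difference: 5 - (-3) = 8 hours
  22 + (8) = 30 -> mod 24 = 6
Result: 06:43 in UTC+5

06:43


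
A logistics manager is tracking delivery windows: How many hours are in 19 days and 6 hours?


Days: 19
Extra hours: 6
Hours per day: 24
Days to hours: 19 x 24 = 456
Total: 456 + 6 = 462

462


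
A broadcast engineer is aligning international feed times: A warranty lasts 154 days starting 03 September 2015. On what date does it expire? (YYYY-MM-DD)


Start: 2015-09-03
Adding 154 days
Days remaining in September: 27
After September: 127 days still to add
October 2015: 31 days, 96 remaining
November 2015: 30 days, 66 remaining
December 2015: 31 days, 35 remaining
January 2016: 31 days, 4 remaining
Result: 2016-02-04

2016-02-04


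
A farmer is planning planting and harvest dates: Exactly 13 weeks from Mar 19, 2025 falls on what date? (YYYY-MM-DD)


Start: 2025-03-19
Weeks to add: 13
Convert to days: 13 x 7 = 91 days
Add 91 days to 2025-03-19
Result: 2025-06-18

2025-06-18


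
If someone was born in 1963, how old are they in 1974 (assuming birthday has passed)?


Birth year: 1963
Current year: 1974
Age = current year - birth year
Age = 1974 - 1963 = 11

11


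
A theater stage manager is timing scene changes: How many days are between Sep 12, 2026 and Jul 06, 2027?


Start date: 2026-09-12
End date: 2027-07-06
Sep 2026: +19 days
Oct 2026: +31 days
Nov 2026: +30 days
... (8 more months)
Total: 297 days

297


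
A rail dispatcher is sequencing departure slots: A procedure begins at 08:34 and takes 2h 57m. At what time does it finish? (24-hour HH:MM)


Start time: 08:34
Adding: 2 hours 57 minutes
Minutes: 34 + 57 = 91
Minute overflow: 91 >= 60, so carry 1 hour, minutes = 31
Hours: 8 + 2 + 1 = 11
Result: 11:31

11:31


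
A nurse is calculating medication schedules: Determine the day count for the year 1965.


Year: 1965
Check leap year rules:
Divisible by 4? No
1965 is not a leap year
Days: 365

365


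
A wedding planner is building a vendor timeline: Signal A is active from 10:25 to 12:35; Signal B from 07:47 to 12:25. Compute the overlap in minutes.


Interval A: [625, 755] minutes from midnight
Interval B: [467, 745] minutes from midnight
Overlap start = max(625, 467) = 625
Overlap end = min(755, 745) = 745
Overlap = 745 - 625 = 120 minutes

120


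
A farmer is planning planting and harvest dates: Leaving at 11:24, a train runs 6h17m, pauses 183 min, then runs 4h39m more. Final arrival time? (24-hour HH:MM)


Depart: 11:24
Leg 1: +377 min -> 17:41
Layover: +183 min -> 20:44
Leg 2: +279 min -> 01:23
Total travel: 839 minutes = 13h 59m
Arrival: 01:23

01:23


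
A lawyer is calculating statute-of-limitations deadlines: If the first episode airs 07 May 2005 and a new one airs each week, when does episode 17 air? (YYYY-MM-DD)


First occurrence: 2005-05-07 (occurrence 1)
Each occurrence is 7 days after the previous.
Occurrence 17 is 16 weeks after the first.
16 weeks = 112 days
2005-05-07 + 112 days = 2005-08-27

2005-08-27


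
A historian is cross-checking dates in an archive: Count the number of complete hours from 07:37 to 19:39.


Start: 07:37
End: 19:39
Hour difference: 19 - 7 = 12 hours
Minute difference: 39 - 37 = 2 minutes
Total minutes: 722
Complete hours: 722 / 60 = 12 (remainder 2)

12


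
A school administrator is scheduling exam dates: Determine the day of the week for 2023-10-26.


Date: 2023-10-26
January 1, 2023 is a Sunday
Day of year: 299
Offset from Jan 1: 298 days
298 mod 7 = 4
Result: Thursday

Thursday


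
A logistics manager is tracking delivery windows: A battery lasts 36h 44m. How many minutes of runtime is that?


Hours: 36
Extra minutes: 44
Minutes per hour: 60
Hours to minutes: 36 x 60 = 2160
Total: 2160 + 44 = 2204

2204


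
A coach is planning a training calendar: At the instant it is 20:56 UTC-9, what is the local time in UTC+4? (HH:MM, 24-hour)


Local time: 20:56 at UTC-9 (offset -9h)
Target zone: UTC+4 (offset 4h)
Difference: 4 - (-9) = 13 hours
Calculation: 20 + (13) = 33
Wraparound: (33) mod 24 = 9
Result: 09:56

09:56


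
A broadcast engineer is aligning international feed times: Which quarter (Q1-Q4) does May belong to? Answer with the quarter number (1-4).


Month: May (month 5)
Q1: January-March (months 1-3)
Q2: April-June (months 4-6)
Q3: July-September (months 7-9)
Q4: October-December (months 10-12)
Month 5 falls in Q2

2


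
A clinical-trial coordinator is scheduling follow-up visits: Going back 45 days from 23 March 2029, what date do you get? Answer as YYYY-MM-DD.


Start: 2029-03-23
Subtracting 45 days
Days already passed in March: 23
After going back through March: 22 more days to subtract
February 2029 has 28 days, need 22
Result: 2029-02-06

2029-02-06


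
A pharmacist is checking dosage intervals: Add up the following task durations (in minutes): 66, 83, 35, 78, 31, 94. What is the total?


Durations: 66, 83, 35, 78, 31, 94
Running sum: 66
+ 83 = 149
+ 35 = 184
+ 78 = 262
+ 31 = 293
+ 94 = 387
Total duration: 387 minutes
That is 6 hours and 27 minutes

387


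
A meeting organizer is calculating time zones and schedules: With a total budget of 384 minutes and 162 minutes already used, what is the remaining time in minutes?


Total budget: 384 minutes
Time used: 162 minutes
Remaining: 384 - 162 = 222 minutes
Percent used: 42.2%
Percent remaining: 57.8%

222


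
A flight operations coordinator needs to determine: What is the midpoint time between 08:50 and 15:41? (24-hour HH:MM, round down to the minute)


Start time: 08:50 = 530 minutes from midnight
End time: 15:41 = 941 minutes from midnight
Sum: 530 + 941 = 1471
Midpoint: 1471 / 2 = 735 minutes
Convert: 735 / 60 = 12 hours, 15 minutes
Result: 12:15

12:15


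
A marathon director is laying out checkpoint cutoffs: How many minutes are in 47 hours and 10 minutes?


Hours: 47
Minutes: 10
Convert hours to minutes: 47 x 60 = 2820
Add remaining minutes: 2820 + 10 = 2830

2830


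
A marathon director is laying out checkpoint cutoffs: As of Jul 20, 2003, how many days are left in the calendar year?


Start: July 20, 2003
End: December 31, 2003
Days left in July: 11
August: 31
September: 30
October: 31
November: 30
... plus remaining months
Sum of remaining months: 153
Total: 11 + 153 = 164

164


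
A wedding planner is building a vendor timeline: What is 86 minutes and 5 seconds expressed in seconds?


Minutes: 86
Extra seconds: 5
Seconds per minute: 60
Minutes to seconds: 86 x 60 = 5160
Total: 5160 + 5 = 5165

5165


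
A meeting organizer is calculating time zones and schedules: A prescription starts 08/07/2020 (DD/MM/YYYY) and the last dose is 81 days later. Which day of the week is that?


Start: 2020-07-08 (Wednesday)
Step 1 - find target date: add 81 days
  2020-07-08 + 81 days = 2020-09-27
Step 2 - day of week:
  81 mod 7 = 4
  Wednesday + 4 days -> Sunday
Result: Sunday (2020-09-27)

Sunday


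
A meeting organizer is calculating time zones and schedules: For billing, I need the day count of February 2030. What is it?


Month: February
Year: 2030
2030 is not a leap year
February has 28 days
Total: 28 days

28


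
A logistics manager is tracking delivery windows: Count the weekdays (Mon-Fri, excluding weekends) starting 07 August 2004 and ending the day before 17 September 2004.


Start: 2004-08-07 (Saturday)
End (exclusive): 2004-09-17 (Friday)
Total calendar days: 41
Full weeks: 41 // 7 = 5 -> 25 weekdays
Remaining 6 days starting on Saturday:
  Sat(-), Sun(-), Mon(w), Tue(w), Wed(w), Thu(w) -> 4 weekdays
Total business days: 25 + 4 = 29

29


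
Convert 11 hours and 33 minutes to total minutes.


Hours: 11
Extra minutes: 33
Minutes per hour: 60
Hours to minutes: 11 x 60 = 660
Total: 660 + 33 = 693

693


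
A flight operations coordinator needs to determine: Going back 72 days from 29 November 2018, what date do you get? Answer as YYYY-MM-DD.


Start: 2018-11-29
Subtracting 72 days
Days already passed in November: 29
After going back through November: 43 more days to subtract
October 2018: 31 days, 12 remaining
September 2018 has 30 days, need 12
Result: 2018-09-18

2018-09-18


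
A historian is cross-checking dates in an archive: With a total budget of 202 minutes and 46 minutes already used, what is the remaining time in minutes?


Total budget: 202 minutes
Time used: 46 minutes
Remaining: 202 - 46 = 156 minutes
Percent used: 22.8%
Percent remaining: 77.2%

156


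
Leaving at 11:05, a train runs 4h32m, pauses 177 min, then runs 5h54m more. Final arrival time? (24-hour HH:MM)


Depart: 11:05
Leg 1: +272 min -> 15:37
Layover: +177 min -> 18:34
Leg 2: +354 min -> 00:28
Total travel: 803 minutes = 13h 23m
Arrival: 00:28

00:28


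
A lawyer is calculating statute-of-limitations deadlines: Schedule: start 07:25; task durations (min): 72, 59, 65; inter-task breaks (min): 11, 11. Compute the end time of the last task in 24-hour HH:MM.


Start: 07:25 = 445 min from midnight
  after task 1 (72 min): 08:37
  after break (11 min): 08:48
  after task 2 (59 min): 09:47
  after break (11 min): 09:58
  after task 3 (65 min): 11:03
Total elapsed: 218 minutes
End time: 11:03

11:03


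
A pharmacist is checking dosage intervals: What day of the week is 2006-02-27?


Date: 2006-02-27
January 1, 2006 is a Sunday
Day of year: 58
Offset from Jan 1: 57 days
57 mod 7 = 1
Result: Monday

Monday


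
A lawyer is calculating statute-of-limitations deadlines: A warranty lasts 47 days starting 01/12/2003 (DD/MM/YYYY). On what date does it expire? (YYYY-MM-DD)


Start: 2003-12-01
Adding 47 days
Days remaining in December: 30
After December: 17 days still to add
January 2004 has 31 days, need 17
Result: 2004-01-17

2004-01-17


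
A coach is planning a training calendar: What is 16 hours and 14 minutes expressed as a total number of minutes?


Hours: 16
Minutes: 14
Convert hours to minutes: 16 x 60 = 960
Add remaining minutes: 960 + 14 = 974

974


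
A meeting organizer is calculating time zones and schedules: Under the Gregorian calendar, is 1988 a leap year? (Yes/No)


Year: 1988
Divisible by 4? 1988 / 4 = 497.0 -> Yes
Divisible by 100? 1988 / 100 = 19.88 -> No
Divisible by 4 but not 100, so it IS a leap year

Yes


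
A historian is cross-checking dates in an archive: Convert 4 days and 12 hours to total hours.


Days: 4
Extra hours: 12
Hours per day: 24
Days to hours: 4 x 24 = 96
Total: 96 + 12 = 108

108


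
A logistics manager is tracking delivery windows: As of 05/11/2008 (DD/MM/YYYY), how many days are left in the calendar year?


Start: November 05, 2008
End: December 31, 2008
Days left in November: 25
December: 31
Sum of remaining months: 31
Total: 25 + 31 = 56

56


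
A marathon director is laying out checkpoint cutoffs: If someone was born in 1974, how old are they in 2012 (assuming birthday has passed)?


Birth year: 1974
Current year: 2012
Age = current year - birth year
Age = 2012 - 1974 = 38

38


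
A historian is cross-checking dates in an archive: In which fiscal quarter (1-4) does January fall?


Month: January (month 1)
Q1: January-March (months 1-3)
Q2: April-June (months 4-6)
Q3: July-September (months 7-9)
Q4: October-December (months 10-12)
Month 1 falls in Q1

1


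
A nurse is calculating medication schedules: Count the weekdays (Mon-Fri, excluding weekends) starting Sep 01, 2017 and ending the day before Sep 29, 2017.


Start: 2017-09-01 (Friday)
End (exclusive): 2017-09-29 (Friday)
Total calendar days: 28
Full weeks: 28 // 7 = 4 -> 20 weekdays
Remaining 0 days starting on Friday:
Total business days: 20 + 0 = 20

20


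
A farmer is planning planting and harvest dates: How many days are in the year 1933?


Year: 1933
Check leap year rules:
Divisible by 4? No
1933 is not a leap year
Days: 365

365


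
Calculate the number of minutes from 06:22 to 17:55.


Start time: 06:22 = 382 minutes from midnight
End time: 17:55 = 1075 minutes from midnight
Difference: 1075 - 382 = 693 minutes
That is 11 hours and 33 minutes

693


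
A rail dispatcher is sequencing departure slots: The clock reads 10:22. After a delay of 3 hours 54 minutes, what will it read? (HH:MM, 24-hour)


Start time: 10:22
Adding: 3 hours 54 minutes
Minutes: 22 + 54 = 76
Minute overflow: 76 >= 60, so carry 1 hour, minutes = 16
Hours: 10 + 3 + 1 = 14
Result: 14:16

14:16


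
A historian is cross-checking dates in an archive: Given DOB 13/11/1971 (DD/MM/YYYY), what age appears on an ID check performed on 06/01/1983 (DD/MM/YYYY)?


Birth: 1971-11-13
Reference: 1983-01-06
Year difference: 1983 - 1971 = 12
Has birthday (11-13) occurred by 01-06? No
Birthday not yet reached this year -> subtract 1
Age in full years: 11

11


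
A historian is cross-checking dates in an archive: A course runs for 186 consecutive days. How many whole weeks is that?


Total days: 186
Days per week: 7
Division: 186 / 7 = 26 remainder 4
Complete weeks: 26
Remaining days: 4

26


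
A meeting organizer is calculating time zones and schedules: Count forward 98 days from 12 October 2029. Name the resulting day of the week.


Start: 2029-10-12 (Friday)
Step 1 - find target date: add 98 days
  2029-10-12 + 98 days = 2030-01-18
Step 2 - day of week:
  98 mod 7 = 0
  Friday + 0 days -> Friday
Result: Friday (2030-01-18)

Friday


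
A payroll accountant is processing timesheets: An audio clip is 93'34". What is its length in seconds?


Minutes: 93
Seconds: 34
Convert minutes to seconds: 93 x 60 = 5580
Add remaining seconds: 5580 + 34 = 5614

5614


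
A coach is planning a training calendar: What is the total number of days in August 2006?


Month: August
Year: 2006
August is a 31-day month
Total: 31 days

31


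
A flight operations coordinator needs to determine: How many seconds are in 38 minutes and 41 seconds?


Minutes: 38
Extra seconds: 41
Seconds per minute: 60
Minutes to seconds: 38 x 60 = 2280
Total: 2280 + 41 = 2321

2321


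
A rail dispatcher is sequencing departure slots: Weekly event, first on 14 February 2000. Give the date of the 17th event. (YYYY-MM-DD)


First occurrence: 2000-02-14 (occurrence 1)
Each occurrence is 7 days after the previous.
Occurrence 17 is 16 weeks after the first.
16 weeks = 112 days
2000-02-14 + 112 days = 2000-06-05

2000-06-05


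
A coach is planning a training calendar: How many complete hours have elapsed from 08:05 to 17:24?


Start: 08:05
End: 17:24
Hour difference: 17 - 8 = 9 hours
Minute difference: 24 - 5 = 19 minutes
Total minutes: 559
Complete hours: 559 / 60 = 9 (remainder 19)

9


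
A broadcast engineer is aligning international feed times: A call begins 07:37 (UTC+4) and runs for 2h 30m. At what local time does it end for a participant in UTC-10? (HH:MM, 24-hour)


Start: 07:37 in UTC+4
Step 1 - add duration:
  minutes: 37 + 30 = 67 (carry 1h)
  hours: 7 + 2 + 1 = 10
  end in UTC+4: 10:07
Step 2 - convert UTC+4 -> UTC-10:
  offset difference: -10 - (4) = -14 hours
  10 + (-14) = -4 -> mod 24 = 20
Result: 20:07 in UTC-10

20:07


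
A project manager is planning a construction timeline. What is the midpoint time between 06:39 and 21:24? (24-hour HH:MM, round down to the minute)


Start time: 06:39 = 399 minutes from midnight
End time: 21:24 = 1284 minutes from midnight
Sum: 399 + 1284 = 1683
Midpoint: 1683 / 2 = 841 minutes
Convert: 841 / 60 = 14 hours, 1 minutes
Result: 14:01

14:01


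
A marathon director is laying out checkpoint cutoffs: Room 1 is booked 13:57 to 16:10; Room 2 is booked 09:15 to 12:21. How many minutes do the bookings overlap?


Interval A: [837, 970] minutes from midnight
Interval B: [555, 741] minutes from midnight
Overlap start = max(837, 555) = 837
Overlap end = min(970, 741) = 741
End <= start, so the intervals do not overlap: 0 minutes

0


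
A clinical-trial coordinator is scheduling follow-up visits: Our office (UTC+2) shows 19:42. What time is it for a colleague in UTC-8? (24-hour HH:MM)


Local time: 19:42 at UTC+2 (offset 2h)
Target zone: UTC-8 (offset -8h)
Difference: -8 - (2) = -10 hours
Calculation: 19 + (-10) = 9
Result: 09:42

09:42


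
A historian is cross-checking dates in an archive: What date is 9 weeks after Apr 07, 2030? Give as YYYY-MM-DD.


Start: 2030-04-07
Weeks to add: 9
Convert to days: 9 x 7 = 63 days
Add 63 days to 2030-04-07
Result: 2030-06-09

2030-06-09


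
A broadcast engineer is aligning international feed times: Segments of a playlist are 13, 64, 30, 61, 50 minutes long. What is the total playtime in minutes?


Durations: 13, 64, 30, 61, 50
Running sum: 13
+ 64 = 77
+ 30 = 107
+ 61 = 168
+ 50 = 218
Total duration: 218 minutes
That is 3 hours and 38 minutes

218


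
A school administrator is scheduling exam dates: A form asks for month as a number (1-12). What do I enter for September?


Calendar month order:
8. August
9. September <--
10. October
September is month number 9

9


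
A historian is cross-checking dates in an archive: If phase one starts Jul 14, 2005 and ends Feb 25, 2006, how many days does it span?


Start date: 2005-07-14
End date: 2006-02-25
Jul 2005: +18 days
Aug 2005: +31 days
Sep 2005: +30 days
... (5 more months)
Total: 226 days

226


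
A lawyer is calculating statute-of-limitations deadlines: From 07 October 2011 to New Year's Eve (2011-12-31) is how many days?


Start: October 07, 2011
End: December 31, 2011
Days left in October: 24
November: 30
December: 31
Sum of remaining months: 61
Total: 24 + 61 = 85

85


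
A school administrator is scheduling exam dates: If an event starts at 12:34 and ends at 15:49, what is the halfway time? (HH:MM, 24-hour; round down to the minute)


Start time: 12:34 = 754 minutes from midnight
End time: 15:49 = 949 minutes from midnight
Sum: 754 + 949 = 1703
Midpoint: 1703 / 2 = 851 minutes
Convert: 851 / 60 = 14 hours, 11 minutes
Result: 14:11

14:11
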